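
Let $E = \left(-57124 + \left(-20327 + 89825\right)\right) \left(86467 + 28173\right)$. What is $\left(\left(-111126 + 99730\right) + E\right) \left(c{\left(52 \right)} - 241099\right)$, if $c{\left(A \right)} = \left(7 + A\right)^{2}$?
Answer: $-337071579637752$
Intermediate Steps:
$E = 1418555360$ ($E = \left(-57124 + 69498\right) 114640 = 12374 \cdot 114640 = 1418555360$)
$\left(\left(-111126 + 99730\right) + E\right) \left(c{\left(52 \right)} - 241099\right) = \left(\left(-111126 + 99730\right) + 1418555360\right) \left(\left(7 + 52\right)^{2} - 241099\right) = \left(-11396 + 1418555360\right) \left(59^{2} - 241099\right) = 1418543964 \left(3481 - 241099\right) = 1418543964 \left(-237618\right) = -337071579637752$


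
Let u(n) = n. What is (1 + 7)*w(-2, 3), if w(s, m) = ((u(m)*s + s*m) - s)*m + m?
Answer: -216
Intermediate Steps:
w(s, m) = m + m*(-s + 2*m*s) (w(s, m) = ((m*s + s*m) - s)*m + m = ((m*s + m*s) - s)*m + m = (2*m*s - s)*m + m = (-s + 2*m*s)*m + m = m*(-s + 2*m*s) + m = m + m*(-s + 2*m*s))
(1 + 7)*w(-2, 3) = (1 + 7)*(3*(1 - 1*(-2) + 2*3*(-2))) = 8*(3*(1 + 2 - 12)) = 8*(3*(-9)) = 8*(-27) = -216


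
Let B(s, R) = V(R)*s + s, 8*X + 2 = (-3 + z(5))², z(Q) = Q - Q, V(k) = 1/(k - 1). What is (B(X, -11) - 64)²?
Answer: 36808489/9216 ≈ 3994.0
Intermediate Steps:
V(k) = 1/(-1 + k)
z(Q) = 0
X = 7/8 (X = -¼ + (-3 + 0)²/8 = -¼ + (⅛)*(-3)² = -¼ + (⅛)*9 = -¼ + 9/8 = 7/8 ≈ 0.87500)
B(s, R) = s + s/(-1 + R) (B(s, R) = s/(-1 + R) + s = s + s/(-1 + R))
(B(X, -11) - 64)² = (-11*7/8/(-1 - 11) - 64)² = (-11*7/8/(-12) - 64)² = (-11*7/8*(-1/12) - 64)² = (77/96 - 64)² = (-6067/96)² = 36808489/9216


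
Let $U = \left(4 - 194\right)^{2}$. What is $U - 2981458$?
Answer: $-2945358$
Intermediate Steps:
$U = 36100$ ($U = \left(-190\right)^{2} = 36100$)
$U - 2981458 = 36100 - 2981458 = -2945358$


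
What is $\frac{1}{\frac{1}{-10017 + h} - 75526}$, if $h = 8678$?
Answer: $- \frac{1339}{101129315} \approx -1.324 \cdot 10^{-5}$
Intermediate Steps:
$\frac{1}{\frac{1}{-10017 + h} - 75526} = \frac{1}{\frac{1}{-10017 + 8678} - 75526} = \frac{1}{\frac{1}{-1339} - 75526} = \frac{1}{- \frac{1}{1339} - 75526} = \frac{1}{- \frac{101129315}{1339}} = - \frac{1339}{101129315}$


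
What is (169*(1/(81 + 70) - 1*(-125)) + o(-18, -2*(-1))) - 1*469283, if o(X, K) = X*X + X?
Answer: -67625483/151 ≈ -4.4785e+5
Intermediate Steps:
o(X, K) = X + X**2 (o(X, K) = X**2 + X = X + X**2)
(169*(1/(81 + 70) - 1*(-125)) + o(-18, -2*(-1))) - 1*469283 = (169*(1/(81 + 70) - 1*(-125)) - 18*(1 - 18)) - 1*469283 = (169*(1/151 + 125) - 18*(-17)) - 469283 = (169*(1/151 + 125) + 306) - 469283 = (169*(18876/151) + 306) - 469283 = (3190044/151 + 306) - 469283 = 3236250/151 - 469283 = -67625483/151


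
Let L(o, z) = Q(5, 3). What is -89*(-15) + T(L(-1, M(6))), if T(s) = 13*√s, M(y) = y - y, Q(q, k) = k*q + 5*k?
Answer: 1335 + 13*√30 ≈ 1406.2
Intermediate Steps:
Q(q, k) = 5*k + k*q
M(y) = 0
L(o, z) = 30 (L(o, z) = 3*(5 + 5) = 3*10 = 30)
-89*(-15) + T(L(-1, M(6))) = -89*(-15) + 13*√30 = 1335 + 13*√30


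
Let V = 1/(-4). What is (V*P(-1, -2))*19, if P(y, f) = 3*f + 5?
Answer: 19/4 ≈ 4.7500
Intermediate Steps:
P(y, f) = 5 + 3*f
V = -¼ ≈ -0.25000
(V*P(-1, -2))*19 = -(5 + 3*(-2))/4*19 = -(5 - 6)/4*19 = -¼*(-1)*19 = (¼)*19 = 19/4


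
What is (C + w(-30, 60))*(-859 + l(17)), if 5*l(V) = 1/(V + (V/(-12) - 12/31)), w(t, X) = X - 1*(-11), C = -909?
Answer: 20346022394/28265 ≈ 7.1983e+5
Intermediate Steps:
w(t, X) = 11 + X (w(t, X) = X + 11 = 11 + X)
l(V) = 1/(5*(-12/31 + 11*V/12)) (l(V) = 1/(5*(V + (V/(-12) - 12/31))) = 1/(5*(V + (V*(-1/12) - 12*1/31))) = 1/(5*(V + (-V/12 - 12/31))) = 1/(5*(V + (-12/31 - V/12))) = 1/(5*(-12/31 + 11*V/12)))
(C + w(-30, 60))*(-859 + l(17)) = (-909 + (11 + 60))*(-859 + 372/(5*(-144 + 341*17))) = (-909 + 71)*(-859 + 372/(5*(-144 + 5797))) = -838*(-859 + (372/5)/5653) = -838*(-859 + (372/5)*(1/5653)) = -838*(-859 + 372/28265) = -838*(-24279263/28265) = 20346022394/28265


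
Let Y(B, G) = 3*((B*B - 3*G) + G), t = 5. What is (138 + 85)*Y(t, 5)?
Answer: 10035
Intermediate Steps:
Y(B, G) = -6*G + 3*B² (Y(B, G) = 3*((B² - 3*G) + G) = 3*(B² - 2*G) = -6*G + 3*B²)
(138 + 85)*Y(t, 5) = (138 + 85)*(-6*5 + 3*5²) = 223*(-30 + 3*25) = 223*(-30 + 75) = 223*45 = 10035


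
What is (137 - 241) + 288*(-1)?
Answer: -392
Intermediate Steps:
(137 - 241) + 288*(-1) = -104 - 288 = -392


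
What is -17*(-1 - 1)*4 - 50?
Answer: 86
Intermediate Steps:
-17*(-1 - 1)*4 - 50 = -(-34)*4 - 50 = -17*(-8) - 50 = 136 - 50 = 86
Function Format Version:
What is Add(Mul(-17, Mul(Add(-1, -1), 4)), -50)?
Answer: 86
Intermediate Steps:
Add(Mul(-17, Mul(Add(-1, -1), 4)), -50) = Add(Mul(-17, Mul(-2, 4)), -50) = Add(Mul(-17, -8), -50) = Add(136, -50) = 86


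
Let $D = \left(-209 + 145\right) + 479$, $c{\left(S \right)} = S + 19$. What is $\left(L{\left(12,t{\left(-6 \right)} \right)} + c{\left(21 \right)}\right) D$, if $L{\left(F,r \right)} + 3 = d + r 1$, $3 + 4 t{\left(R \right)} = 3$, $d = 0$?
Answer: $15355$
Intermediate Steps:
$c{\left(S \right)} = 19 + S$
$t{\left(R \right)} = 0$ ($t{\left(R \right)} = - \frac{3}{4} + \frac{1}{4} \cdot 3 = - \frac{3}{4} + \frac{3}{4} = 0$)
$D = 415$ ($D = -64 + 479 = 415$)
$L{\left(F,r \right)} = -3 + r$ ($L{\left(F,r \right)} = -3 + \left(0 + r 1\right) = -3 + \left(0 + r\right) = -3 + r$)
$\left(L{\left(12,t{\left(-6 \right)} \right)} + c{\left(21 \right)}\right) D = \left(\left(-3 + 0\right) + \left(19 + 21\right)\right) 415 = \left(-3 + 40\right) 415 = 37 \cdot 415 = 15355$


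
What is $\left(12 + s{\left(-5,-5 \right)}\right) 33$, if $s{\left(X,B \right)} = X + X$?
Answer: $66$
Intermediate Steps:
$s{\left(X,B \right)} = 2 X$
$\left(12 + s{\left(-5,-5 \right)}\right) 33 = \left(12 + 2 \left(-5\right)\right) 33 = \left(12 - 10\right) 33 = 2 \cdot 33 = 66$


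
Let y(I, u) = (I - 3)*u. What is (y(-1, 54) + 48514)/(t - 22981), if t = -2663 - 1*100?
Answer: -24149/12872 ≈ -1.8761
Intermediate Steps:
y(I, u) = u*(-3 + I) (y(I, u) = (-3 + I)*u = u*(-3 + I))
t = -2763 (t = -2663 - 100 = -2763)
(y(-1, 54) + 48514)/(t - 22981) = (54*(-3 - 1) + 48514)/(-2763 - 22981) = (54*(-4) + 48514)/(-25744) = (-216 + 48514)*(-1/25744) = 48298*(-1/25744) = -24149/12872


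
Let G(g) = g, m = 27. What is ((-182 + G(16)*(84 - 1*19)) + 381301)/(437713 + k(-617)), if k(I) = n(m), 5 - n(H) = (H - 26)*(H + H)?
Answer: 382159/437664 ≈ 0.87318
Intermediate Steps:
n(H) = 5 - 2*H*(-26 + H) (n(H) = 5 - (H - 26)*(H + H) = 5 - (-26 + H)*2*H = 5 - 2*H*(-26 + H))
k(I) = -49 (k(I) = 5 - 2*27² + 52*27 = 5 - 2*729 + 1404 = 5 - 1458 + 1404 = -49)
((-182 + G(16)*(84 - 1*19)) + 381301)/(437713 + k(-617)) = ((-182 + 16*(84 - 1*19)) + 381301)/(437713 - 49) = ((-182 + 16*(84 - 19)) + 381301)/437664 = ((-182 + 16*65) + 381301)*(1/437664) = ((-182 + 1040) + 381301)*(1/437664) = (858 + 381301)*(1/437664) = 382159*(1/437664) = 382159/437664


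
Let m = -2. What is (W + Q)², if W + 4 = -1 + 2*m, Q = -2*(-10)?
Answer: 121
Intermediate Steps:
Q = 20
W = -9 (W = -4 + (-1 + 2*(-2)) = -4 + (-1 - 4) = -4 - 5 = -9)
(W + Q)² = (-9 + 20)² = 11² = 121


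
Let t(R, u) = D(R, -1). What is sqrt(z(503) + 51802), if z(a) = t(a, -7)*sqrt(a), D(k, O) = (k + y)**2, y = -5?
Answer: sqrt(51802 + 248004*sqrt(503)) ≈ 2369.4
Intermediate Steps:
D(k, O) = (-5 + k)**2 (D(k, O) = (k - 5)**2 = (-5 + k)**2)
t(R, u) = (-5 + R)**2
z(a) = sqrt(a)*(-5 + a)**2 (z(a) = (-5 + a)**2*sqrt(a) = sqrt(a)*(-5 + a)**2)
sqrt(z(503) + 51802) = sqrt(sqrt(503)*(-5 + 503)**2 + 51802) = sqrt(sqrt(503)*498**2 + 51802) = sqrt(sqrt(503)*248004 + 51802) = sqrt(248004*sqrt(503) + 51802) = sqrt(51802 + 248004*sqrt(503))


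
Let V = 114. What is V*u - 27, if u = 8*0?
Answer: -27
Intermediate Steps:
u = 0
V*u - 27 = 114*0 - 27 = 0 - 27 = -27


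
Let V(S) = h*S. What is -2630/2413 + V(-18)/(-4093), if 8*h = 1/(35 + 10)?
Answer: -215289387/197528180 ≈ -1.0899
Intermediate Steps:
h = 1/360 (h = 1/(8*(35 + 10)) = (⅛)/45 = (⅛)*(1/45) = 1/360 ≈ 0.0027778)
V(S) = S/360
-2630/2413 + V(-18)/(-4093) = -2630/2413 + ((1/360)*(-18))/(-4093) = -2630*1/2413 - 1/20*(-1/4093) = -2630/2413 + 1/81860 = -215289387/197528180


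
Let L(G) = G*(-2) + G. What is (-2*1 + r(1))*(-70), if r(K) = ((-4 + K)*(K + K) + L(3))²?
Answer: -5530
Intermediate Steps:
L(G) = -G (L(G) = -2*G + G = -G)
r(K) = (-3 + 2*K*(-4 + K))² (r(K) = ((-4 + K)*(K + K) - 1*3)² = ((-4 + K)*(2*K) - 3)² = (2*K*(-4 + K) - 3)² = (-3 + 2*K*(-4 + K))²)
(-2*1 + r(1))*(-70) = (-2*1 + (3 - 2*1² + 8*1)²)*(-70) = (-2 + (3 - 2*1 + 8)²)*(-70) = (-2 + (3 - 2 + 8)²)*(-70) = (-2 + 9²)*(-70) = (-2 + 81)*(-70) = 79*(-70) = -5530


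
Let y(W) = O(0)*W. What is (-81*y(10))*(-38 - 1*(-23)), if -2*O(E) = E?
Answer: 0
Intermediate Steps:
O(E) = -E/2
y(W) = 0 (y(W) = (-½*0)*W = 0*W = 0)
(-81*y(10))*(-38 - 1*(-23)) = (-81*0)*(-38 - 1*(-23)) = 0*(-38 + 23) = 0*(-15) = 0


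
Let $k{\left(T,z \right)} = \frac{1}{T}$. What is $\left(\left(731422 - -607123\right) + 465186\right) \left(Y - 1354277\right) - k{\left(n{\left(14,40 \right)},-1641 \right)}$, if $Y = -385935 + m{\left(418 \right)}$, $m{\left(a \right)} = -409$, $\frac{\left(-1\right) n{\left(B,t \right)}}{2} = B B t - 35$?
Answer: $- \frac{49009344209005109}{15610} \approx -3.1396 \cdot 10^{12}$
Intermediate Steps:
$n{\left(B,t \right)} = 70 - 2 t B^{2}$ ($n{\left(B,t \right)} = - 2 \left(B B t - 35\right) = - 2 \left(B^{2} t - 35\right) = - 2 \left(t B^{2} - 35\right) = - 2 \left(-35 + t B^{2}\right) = 70 - 2 t B^{2}$)
$Y = -386344$ ($Y = -385935 - 409 = -386344$)
$\left(\left(731422 - -607123\right) + 465186\right) \left(Y - 1354277\right) - k{\left(n{\left(14,40 \right)},-1641 \right)} = \left(\left(731422 - -607123\right) + 465186\right) \left(-386344 - 1354277\right) - \frac{1}{70 - 80 \cdot 14^{2}} = \left(\left(731422 + 607123\right) + 465186\right) \left(-1740621\right) - \frac{1}{70 - 80 \cdot 196} = \left(1338545 + 465186\right) \left(-1740621\right) - \frac{1}{70 - 15680} = 1803731 \left(-1740621\right) - \frac{1}{-15610} = -3139612056951 - - \frac{1}{15610} = -3139612056951 + \frac{1}{15610} = - \frac{49009344209005109}{15610}$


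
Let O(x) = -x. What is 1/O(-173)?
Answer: 1/173 ≈ 0.0057803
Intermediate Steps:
1/O(-173) = 1/(-1*(-173)) = 1/173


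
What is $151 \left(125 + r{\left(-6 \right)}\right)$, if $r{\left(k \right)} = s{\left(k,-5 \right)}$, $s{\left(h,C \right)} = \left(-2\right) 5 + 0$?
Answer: $17365$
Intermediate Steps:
$s{\left(h,C \right)} = -10$ ($s{\left(h,C \right)} = -10 + 0 = -10$)
$r{\left(k \right)} = -10$
$151 \left(125 + r{\left(-6 \right)}\right) = 151 \left(125 - 10\right) = 151 \cdot 115 = 17365$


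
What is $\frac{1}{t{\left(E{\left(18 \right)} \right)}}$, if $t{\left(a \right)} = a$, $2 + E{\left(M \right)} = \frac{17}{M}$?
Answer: $- \frac{18}{19} \approx -0.94737$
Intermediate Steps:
$E{\left(M \right)} = -2 + \frac{17}{M}$
$\frac{1}{t{\left(E{\left(18 \right)} \right)}} = \frac{1}{-2 + \frac{17}{18}} = \frac{1}{- \frac{19}{18}} = - \frac{18}{19}$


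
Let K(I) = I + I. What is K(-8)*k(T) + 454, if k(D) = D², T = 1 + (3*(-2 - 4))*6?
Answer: -182730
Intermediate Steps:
K(I) = 2*I
T = -107 (T = 1 + (3*(-6))*6 = 1 - 18*6 = 1 - 108 = -107)
K(-8)*k(T) + 454 = (2*(-8))*(-107)² + 454 = -16*11449 + 454 = -183184 + 454 = -182730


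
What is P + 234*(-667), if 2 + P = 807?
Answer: -155273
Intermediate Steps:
P = 805 (P = -2 + 807 = 805)
P + 234*(-667) = 805 + 234*(-667) = 805 - 156078 = -155273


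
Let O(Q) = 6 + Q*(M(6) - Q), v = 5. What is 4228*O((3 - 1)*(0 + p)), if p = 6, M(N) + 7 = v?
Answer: -684936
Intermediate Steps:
M(N) = -2 (M(N) = -7 + 5 = -2)
O(Q) = 6 + Q*(-2 - Q)
4228*O((3 - 1)*(0 + p)) = 4228*(6 - ((3 - 1)*(0 + 6))² - 2*(3 - 1)*(0 + 6)) = 4228*(6 - (2*6)² - 4*6) = 4228*(6 - 1*12² - 2*12) = 4228*(6 - 1*144 - 24) = 4228*(6 - 144 - 24) = 4228*(-162) = -684936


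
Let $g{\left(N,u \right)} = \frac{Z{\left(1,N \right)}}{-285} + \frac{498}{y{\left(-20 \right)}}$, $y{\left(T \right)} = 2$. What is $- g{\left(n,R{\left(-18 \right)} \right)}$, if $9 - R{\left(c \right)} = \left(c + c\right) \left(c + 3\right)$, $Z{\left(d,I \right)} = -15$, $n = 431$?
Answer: $- \frac{4732}{19} \approx -249.05$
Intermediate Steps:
$R{\left(c \right)} = 9 - 2 c \left(3 + c\right)$ ($R{\left(c \right)} = 9 - \left(c + c\right) \left(c + 3\right) = 9 - 2 c \left(3 + c\right)$)
$g{\left(N,u \right)} = \frac{4732}{19}$ ($g{\left(N,u \right)} = - \frac{15}{-285} + \frac{498}{2} = \left(-15\right) \left(- \frac{1}{285}\right) + 498 \cdot \frac{1}{2} = \frac{1}{19} + 249 = \frac{4732}{19}$)
$- g{\left(n,R{\left(-18 \right)} \right)} = \left(-1\right) \frac{4732}{19} = - \frac{4732}{19}$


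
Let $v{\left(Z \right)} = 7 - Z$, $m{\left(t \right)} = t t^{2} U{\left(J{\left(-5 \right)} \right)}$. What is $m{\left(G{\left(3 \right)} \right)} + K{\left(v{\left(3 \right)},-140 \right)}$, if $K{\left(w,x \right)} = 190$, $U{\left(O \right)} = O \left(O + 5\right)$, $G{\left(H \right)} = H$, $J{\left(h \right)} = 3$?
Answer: $838$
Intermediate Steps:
$U{\left(O \right)} = O \left(5 + O\right)$
$m{\left(t \right)} = 24 t^{3}$ ($m{\left(t \right)} = t t^{2} \cdot 3 \left(5 + 3\right) = t^{3} \cdot 3 \cdot 8 = t^{3} \cdot 24 = 24 t^{3}$)
$m{\left(G{\left(3 \right)} \right)} + K{\left(v{\left(3 \right)},-140 \right)} = 24 \cdot 3^{3} + 190 = 24 \cdot 27 + 190 = 648 + 190 = 838$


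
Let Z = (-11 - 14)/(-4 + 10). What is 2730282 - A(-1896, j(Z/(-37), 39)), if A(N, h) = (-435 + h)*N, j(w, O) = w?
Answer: 70512214/37 ≈ 1.9057e+6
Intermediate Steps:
Z = -25/6 ≈ -4.1667
A(N, h) = N*(-435 + h)
2730282 - A(-1896, j(Z/(-37), 39)) = 2730282 - (-1896)*(-435 - 25/6/(-37)) = 2730282 - (-1896)*(-435 - 25/6*(-1/37)) = 2730282 - (-1896)*(-435 + 25/222) = 2730282 - (-1896)*(-96545)/222 = 2730282 - 1*30508220/37 = 2730282 - 30508220/37 = 70512214/37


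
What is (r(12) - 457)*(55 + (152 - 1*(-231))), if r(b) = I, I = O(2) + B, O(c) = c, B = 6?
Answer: -196662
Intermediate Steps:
I = 8 (I = 2 + 6 = 8)
r(b) = 8
(r(12) - 457)*(55 + (152 - 1*(-231))) = (8 - 457)*(55 + (152 - 1*(-231))) = -449*(55 + (152 + 231)) = -449*(55 + 383) = -449*438 = -196662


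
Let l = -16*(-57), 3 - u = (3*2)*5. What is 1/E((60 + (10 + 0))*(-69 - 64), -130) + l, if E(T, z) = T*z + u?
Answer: 1103768977/1210273 ≈ 912.00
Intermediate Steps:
u = -27 (u = 3 - 3*2*5 = 3 - 6*5 = 3 - 1*30 = 3 - 30 = -27)
E(T, z) = -27 + T*z (E(T, z) = T*z - 27 = -27 + T*z)
l = 912
1/E((60 + (10 + 0))*(-69 - 64), -130) + l = 1/(-27 + ((60 + (10 + 0))*(-69 - 64))*(-130)) + 912 = 1/(-27 + ((60 + 10)*(-133))*(-130)) + 912 = 1/(-27 + (70*(-133))*(-130)) + 912 = 1/(-27 - 9310*(-130)) + 912 = 1/(-27 + 1210300) + 912 = 1/1210273 + 912 = 1103768977/1210273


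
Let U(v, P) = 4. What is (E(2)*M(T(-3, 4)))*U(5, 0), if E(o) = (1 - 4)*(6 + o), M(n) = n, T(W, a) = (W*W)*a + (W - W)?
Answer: -3456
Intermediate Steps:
T(W, a) = a*W² (T(W, a) = W²*a + 0 = a*W² + 0 = a*W²)
E(o) = -18 - 3*o (E(o) = -3*(6 + o) = -18 - 3*o)
(E(2)*M(T(-3, 4)))*U(5, 0) = ((-18 - 3*2)*(4*(-3)²))*4 = ((-18 - 6)*(4*9))*4 = -24*36*4 = -864*4 = -3456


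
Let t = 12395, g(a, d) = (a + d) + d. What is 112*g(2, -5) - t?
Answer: -13291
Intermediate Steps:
g(a, d) = a + 2*d
112*g(2, -5) - t = 112*(2 + 2*(-5)) - 1*12395 = 112*(2 - 10) - 12395 = 112*(-8) - 12395 = -896 - 12395 = -13291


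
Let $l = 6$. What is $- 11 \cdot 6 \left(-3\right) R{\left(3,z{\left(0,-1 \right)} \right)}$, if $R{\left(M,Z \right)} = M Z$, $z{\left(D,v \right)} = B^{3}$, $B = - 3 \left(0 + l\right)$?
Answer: $-3464208$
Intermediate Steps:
$B = -18$ ($B = - 3 \left(0 + 6\right) = \left(-3\right) 6 = -18$)
$z{\left(D,v \right)} = -5832$ ($z{\left(D,v \right)} = \left(-18\right)^{3} = -5832$)
$- 11 \cdot 6 \left(-3\right) R{\left(3,z{\left(0,-1 \right)} \right)} = - 11 \cdot 6 \left(-3\right) 3 \left(-5832\right) = \left(-11\right) \left(-18\right) \left(-17496\right) = 198 \left(-17496\right) = -3464208$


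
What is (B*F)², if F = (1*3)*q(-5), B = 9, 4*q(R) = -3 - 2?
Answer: 18225/16 ≈ 1139.1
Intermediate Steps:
q(R) = -5/4 (q(R) = (-3 - 2)/4 = (¼)*(-5) = -5/4)
F = -15/4 (F = (1*3)*(-5/4) = 3*(-5/4) = -15/4 ≈ -3.7500)
(B*F)² = (9*(-15/4))² = (-135/4)² = 18225/16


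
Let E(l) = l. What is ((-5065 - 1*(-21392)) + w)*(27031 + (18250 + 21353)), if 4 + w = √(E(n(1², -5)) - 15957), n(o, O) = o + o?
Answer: 1087666782 + 66634*I*√15955 ≈ 1.0877e+9 + 8.4168e+6*I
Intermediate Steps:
n(o, O) = 2*o
w = -4 + I*√15955 (w = -4 + √(2*1² - 15957) = -4 + √(2*1 - 15957) = -4 + √(2 - 15957) = -4 + √(-15955) = -4 + I*√15955 ≈ -4.0 + 126.31*I)
((-5065 - 1*(-21392)) + w)*(27031 + (18250 + 21353)) = ((-5065 - 1*(-21392)) + (-4 + I*√15955))*(27031 + (18250 + 21353)) = ((-5065 + 21392) + (-4 + I*√15955))*(27031 + 39603) = (16327 + (-4 + I*√15955))*66634 = (16323 + I*√15955)*66634 = 1087666782 + 66634*I*√15955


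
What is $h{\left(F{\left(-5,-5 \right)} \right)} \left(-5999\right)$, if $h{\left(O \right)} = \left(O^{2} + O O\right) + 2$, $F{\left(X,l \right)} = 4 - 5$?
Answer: $-23996$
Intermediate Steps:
$F{\left(X,l \right)} = -1$ ($F{\left(X,l \right)} = 4 - 5 = -1$)
$h{\left(O \right)} = 2 + 2 O^{2}$ ($h{\left(O \right)} = \left(O^{2} + O^{2}\right) + 2 = 2 O^{2} + 2 = 2 + 2 O^{2}$)
$h{\left(F{\left(-5,-5 \right)} \right)} \left(-5999\right) = \left(2 + 2 \left(-1\right)^{2}\right) \left(-5999\right) = \left(2 + 2 \cdot 1\right) \left(-5999\right) = \left(2 + 2\right) \left(-5999\right) = 4 \left(-5999\right) = -23996$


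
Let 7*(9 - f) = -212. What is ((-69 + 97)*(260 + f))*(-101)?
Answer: -846380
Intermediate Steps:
f = 275/7 (f = 9 - 1/7*(-212) = 9 + 212/7 = 275/7 ≈ 39.286)
((-69 + 97)*(260 + f))*(-101) = ((-69 + 97)*(260 + 275/7))*(-101) = (28*(2095/7))*(-101) = 8380*(-101) = -846380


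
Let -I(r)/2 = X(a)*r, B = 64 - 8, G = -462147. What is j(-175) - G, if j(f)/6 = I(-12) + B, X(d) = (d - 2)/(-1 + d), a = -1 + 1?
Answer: 462771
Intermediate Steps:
a = 0
B = 56
X(d) = (-2 + d)/(-1 + d)
I(r) = -4*r (I(r) = -2*(-2 + 0)/(-1 + 0)*r = -2*-2/(-1)*r = -2*(-1*(-2))*r = -4*r)
j(f) = 624 (j(f) = 6*(-4*(-12) + 56) = 6*(48 + 56) = 6*104 = 624)
j(-175) - G = 624 - 1*(-462147) = 624 + 462147 = 462771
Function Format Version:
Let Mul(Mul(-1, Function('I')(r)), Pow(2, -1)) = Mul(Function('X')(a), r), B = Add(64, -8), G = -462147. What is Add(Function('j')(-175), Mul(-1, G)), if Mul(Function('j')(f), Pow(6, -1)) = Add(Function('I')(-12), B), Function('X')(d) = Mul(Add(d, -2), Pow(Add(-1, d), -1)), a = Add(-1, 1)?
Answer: 462771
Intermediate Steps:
a = 0
B = 56
Function('X')(d) = Mul(Pow(Add(-1, d), -1), Add(-2, d)) (Function('X')(d) = Mul(Add(-2, d), Pow(Add(-1, d), -1)) = Mul(Pow(Add(-1, d), -1), Add(-2, d)))
Function('I')(r) = Mul(-4, r) (Function('I')(r) = Mul(-2, Mul(Mul(Pow(Add(-1, 0), -1), Add(-2, 0)), r)) = Mul(-2, Mul(Mul(Pow(-1, -1), -2), r)) = Mul(-2, Mul(Mul(-1, -2), r)) = Mul(-2, Mul(2, r)) = Mul(-4, r))
Function('j')(f) = 624 (Function('j')(f) = Mul(6, Add(Mul(-4, -12), 56)) = Mul(6, Add(48, 56)) = Mul(6, 104) = 624)
Add(Function('j')(-175), Mul(-1, G)) = Add(624, Mul(-1, -462147)) = Add(624, 462147) = 462771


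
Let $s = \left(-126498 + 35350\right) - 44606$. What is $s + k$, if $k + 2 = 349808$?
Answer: $214052$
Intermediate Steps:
$k = 349806$ ($k = -2 + 349808 = 349806$)
$s = -135754$ ($s = -91148 - 44606 = -135754$)
$s + k = -135754 + 349806 = 214052$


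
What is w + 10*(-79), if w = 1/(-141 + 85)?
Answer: -44241/56 ≈ -790.02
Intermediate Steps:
w = -1/56 (w = 1/(-56) = -1/56 ≈ -0.017857)
w + 10*(-79) = -1/56 + 10*(-79) = -1/56 - 790 = -44241/56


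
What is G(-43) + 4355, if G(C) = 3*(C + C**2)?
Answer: 9773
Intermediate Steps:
G(C) = 3*C + 3*C**2
G(-43) + 4355 = 3*(-43)*(1 - 43) + 4355 = 3*(-43)*(-42) + 4355 = 5418 + 4355 = 9773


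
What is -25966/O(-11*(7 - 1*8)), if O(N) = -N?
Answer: 25966/11 ≈ 2360.5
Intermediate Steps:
-25966/O(-11*(7 - 1*8)) = -25966*1/(11*(7 - 1*8)) = -25966*1/(11*(7 - 8)) = -25966/((-(-11)*(-1))) = -25966/((-1*11)) = -25966/(-11) = -25966*(-1/11) = 25966/11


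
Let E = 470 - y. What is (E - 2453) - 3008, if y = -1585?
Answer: -3406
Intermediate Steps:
E = 2055 (E = 470 - 1*(-1585) = 470 + 1585 = 2055)
(E - 2453) - 3008 = (2055 - 2453) - 3008 = -398 - 3008 = -3406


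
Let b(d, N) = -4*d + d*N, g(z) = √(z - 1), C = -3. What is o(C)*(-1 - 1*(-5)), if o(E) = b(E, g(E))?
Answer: 48 - 24*I ≈ 48.0 - 24.0*I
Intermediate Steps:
g(z) = √(-1 + z)
b(d, N) = -4*d + N*d
o(E) = E*(-4 + √(-1 + E))
o(C)*(-1 - 1*(-5)) = (-3*(-4 + √(-1 - 3)))*(-1 - 1*(-5)) = (-3*(-4 + √(-4)))*(-1 + 5) = -3*(-4 + 2*I)*4 = (12 - 6*I)*4 = 48 - 24*I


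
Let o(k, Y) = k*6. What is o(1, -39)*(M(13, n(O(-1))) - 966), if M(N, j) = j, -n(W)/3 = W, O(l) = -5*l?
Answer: -5886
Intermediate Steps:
o(k, Y) = 6*k
n(W) = -3*W
o(1, -39)*(M(13, n(O(-1))) - 966) = (6*1)*(-(-15)*(-1) - 966) = 6*(-3*5 - 966) = 6*(-15 - 966) = 6*(-981) = -5886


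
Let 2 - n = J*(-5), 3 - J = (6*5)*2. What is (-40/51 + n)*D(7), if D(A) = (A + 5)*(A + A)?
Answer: -810488/17 ≈ -47676.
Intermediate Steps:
J = -57 (J = 3 - 6*5*2 = 3 - 30*2 = 3 - 1*60 = 3 - 60 = -57)
n = -283 (n = 2 - (-57)*(-5) = 2 - 1*285 = 2 - 285 = -283)
D(A) = 2*A*(5 + A) (D(A) = (5 + A)*(2*A) = 2*A*(5 + A))
(-40/51 + n)*D(7) = (-40/51 - 283)*(2*7*(5 + 7)) = (-40*1/51 - 283)*(2*7*12) = (-40/51 - 283)*168 = -14473/51*168 = -810488/17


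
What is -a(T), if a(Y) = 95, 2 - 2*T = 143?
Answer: -95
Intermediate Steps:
T = -141/2 (T = 1 - ½*143 = 1 - 143/2 = -141/2 ≈ -70.500)
-a(T) = -1*95 = -95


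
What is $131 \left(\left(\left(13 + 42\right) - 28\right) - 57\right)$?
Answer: $-3930$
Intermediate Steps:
$131 \left(\left(\left(13 + 42\right) - 28\right) - 57\right) = 131 \left(\left(55 - 28\right) - 57\right) = 131 \left(27 - 57\right) = 131 \left(-30\right) = -3930$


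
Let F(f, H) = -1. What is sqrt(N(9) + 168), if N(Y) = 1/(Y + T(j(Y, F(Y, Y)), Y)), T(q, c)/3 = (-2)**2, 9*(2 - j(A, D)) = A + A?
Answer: sqrt(74109)/21 ≈ 12.963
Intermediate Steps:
j(A, D) = 2 - 2*A/9 (j(A, D) = 2 - (A + A)/9 = 2 - 2*A/9)
T(q, c) = 12 (T(q, c) = 3*(-2)**2 = 3*4 = 12)
N(Y) = 1/(12 + Y) (N(Y) = 1/(Y + 12) = 1/(12 + Y))
sqrt(N(9) + 168) = sqrt(1/(12 + 9) + 168) = sqrt(1/21 + 168) = sqrt(3529/21) = sqrt(74109)/21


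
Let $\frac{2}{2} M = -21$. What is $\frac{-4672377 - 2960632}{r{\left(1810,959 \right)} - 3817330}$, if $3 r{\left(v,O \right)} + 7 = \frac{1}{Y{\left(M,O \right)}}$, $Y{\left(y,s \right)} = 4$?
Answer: $\frac{30532036}{15269329} \approx 1.9996$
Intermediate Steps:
$M = -21$
$r{\left(v,O \right)} = - \frac{9}{4}$ ($r{\left(v,O \right)} = - \frac{7}{3} + \frac{1}{3 \cdot 4} = - \frac{7}{3} + \frac{1}{3} \cdot \frac{1}{4} = - \frac{7}{3} + \frac{1}{12} = - \frac{9}{4}$)
$\frac{-4672377 - 2960632}{r{\left(1810,959 \right)} - 3817330} = \frac{-4672377 - 2960632}{- \frac{9}{4} - 3817330} = - \frac{7633009}{- \frac{15269329}{4}} = \left(-7633009\right) \left(- \frac{4}{15269329}\right) = \frac{30532036}{15269329}$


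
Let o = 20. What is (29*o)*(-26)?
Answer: -15080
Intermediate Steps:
(29*o)*(-26) = (29*20)*(-26) = 580*(-26) = -15080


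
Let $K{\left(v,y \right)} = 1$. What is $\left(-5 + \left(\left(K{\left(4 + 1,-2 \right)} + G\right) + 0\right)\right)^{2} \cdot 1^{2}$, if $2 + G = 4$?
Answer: $4$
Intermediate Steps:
$G = 2$ ($G = -2 + 4 = 2$)
$\left(-5 + \left(\left(K{\left(4 + 1,-2 \right)} + G\right) + 0\right)\right)^{2} \cdot 1^{2} = \left(-5 + \left(\left(1 + 2\right) + 0\right)\right)^{2} \cdot 1^{2} = \left(-5 + \left(3 + 0\right)\right)^{2} \cdot 1 = \left(-5 + 3\right)^{2} \cdot 1 = \left(-2\right)^{2} \cdot 1 = 4 \cdot 1 = 4$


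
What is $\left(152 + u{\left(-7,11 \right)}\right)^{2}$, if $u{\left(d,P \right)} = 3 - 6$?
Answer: $22201$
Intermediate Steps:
$u{\left(d,P \right)} = -3$ ($u{\left(d,P \right)} = 3 - 6 = -3$)
$\left(152 + u{\left(-7,11 \right)}\right)^{2} = \left(152 - 3\right)^{2} = 149^{2} = 22201$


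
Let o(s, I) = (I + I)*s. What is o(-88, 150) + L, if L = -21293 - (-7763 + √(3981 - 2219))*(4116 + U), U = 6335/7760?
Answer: 49526108601/1552 - 6389299*√1762/1552 ≈ 3.1738e+7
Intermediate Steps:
U = 1267/1552 (U = 6335*(1/7760) = 1267/1552 ≈ 0.81637)
o(s, I) = 2*I*s (o(s, I) = (2*I)*s = 2*I*s)
L = 49567081401/1552 - 6389299*√1762/1552 (L = -21293 - (-7763 + √(3981 - 2219))*(4116 + 1267/1552) = -21293 - (-7763 + √1762)*6389299/1552 = -21293 - (-49600128137/1552 + 6389299*√1762/1552) = -21293 + (49600128137/1552 - 6389299*√1762/1552) = 49567081401/1552 - 6389299*√1762/1552 ≈ 3.1765e+7)
o(-88, 150) + L = 2*150*(-88) + (49567081401/1552 - 6389299*√1762/1552) = -26400 + (49567081401/1552 - 6389299*√1762/1552) = 49526108601/1552 - 6389299*√1762/1552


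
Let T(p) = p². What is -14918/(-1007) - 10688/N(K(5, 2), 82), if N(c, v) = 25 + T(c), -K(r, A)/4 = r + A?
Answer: 1305846/814663 ≈ 1.6029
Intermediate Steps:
K(r, A) = -4*A - 4*r (K(r, A) = -4*(r + A) = -4*(A + r) = -4*A - 4*r)
N(c, v) = 25 + c²
-14918/(-1007) - 10688/N(K(5, 2), 82) = -14918/(-1007) - 10688/(25 + (-4*2 - 4*5)²) = -14918*(-1/1007) - 10688/(25 + (-8 - 20)²) = 14918/1007 - 10688/(25 + (-28)²) = 14918/1007 - 10688/(25 + 784) = 14918/1007 - 10688/809 = 1305846/814663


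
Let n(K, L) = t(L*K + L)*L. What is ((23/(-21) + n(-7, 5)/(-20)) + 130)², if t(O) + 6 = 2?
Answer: 7441984/441 ≈ 16875.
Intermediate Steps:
t(O) = -4 (t(O) = -6 + 2 = -4)
n(K, L) = -4*L
((23/(-21) + n(-7, 5)/(-20)) + 130)² = ((23/(-21) - 4*5/(-20)) + 130)² = ((23*(-1/21) - 20*(-1/20)) + 130)² = ((-23/21 + 1) + 130)² = (-2/21 + 130)² = (2728/21)² = 7441984/441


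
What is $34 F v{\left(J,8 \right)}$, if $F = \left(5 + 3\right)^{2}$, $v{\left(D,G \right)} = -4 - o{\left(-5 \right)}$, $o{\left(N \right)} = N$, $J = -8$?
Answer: $2176$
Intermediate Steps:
$v{\left(D,G \right)} = 1$ ($v{\left(D,G \right)} = -4 - -5 = -4 + 5 = 1$)
$F = 64$ ($F = 8^{2} = 64$)
$34 F v{\left(J,8 \right)} = 34 \cdot 64 \cdot 1 = 2176 \cdot 1 = 2176$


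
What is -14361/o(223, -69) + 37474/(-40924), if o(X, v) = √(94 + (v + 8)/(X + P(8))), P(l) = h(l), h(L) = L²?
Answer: -18737/20462 - 14361*√7725179/26917 ≈ -1483.8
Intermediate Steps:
P(l) = l²
o(X, v) = √(94 + (8 + v)/(64 + X)) (o(X, v) = √(94 + (v + 8)/(X + 8²)) = √(94 + (8 + v)/(X + 64)) = √(94 + (8 + v)/(64 + X)))
-14361/o(223, -69) + 37474/(-40924) = -14361*√(64 + 223)/√(6024 - 69 + 94*223) + 37474/(-40924) = -14361*√287/√(6024 - 69 + 20962) + 37474*(-1/40924) = -14361*√7725179/26917 - 18737/20462 = -18737/20462 - 14361*√7725179/26917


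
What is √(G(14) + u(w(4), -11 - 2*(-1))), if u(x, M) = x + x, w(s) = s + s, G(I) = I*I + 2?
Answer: √214 ≈ 14.629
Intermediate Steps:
G(I) = 2 + I² (G(I) = I² + 2 = 2 + I²)
w(s) = 2*s
u(x, M) = 2*x
√(G(14) + u(w(4), -11 - 2*(-1))) = √((2 + 14²) + 2*(2*4)) = √((2 + 196) + 2*8) = √(198 + 16) = √214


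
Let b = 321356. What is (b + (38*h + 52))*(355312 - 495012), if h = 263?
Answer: -46296859400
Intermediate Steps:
(b + (38*h + 52))*(355312 - 495012) = (321356 + (38*263 + 52))*(355312 - 495012) = (321356 + (9994 + 52))*(-139700) = (321356 + 10046)*(-139700) = 331402*(-139700) = -46296859400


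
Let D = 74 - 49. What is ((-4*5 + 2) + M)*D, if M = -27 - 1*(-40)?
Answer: -125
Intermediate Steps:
M = 13 (M = -27 + 40 = 13)
D = 25
((-4*5 + 2) + M)*D = ((-4*5 + 2) + 13)*25 = ((-20 + 2) + 13)*25 = (-18 + 13)*25 = -5*25 = -125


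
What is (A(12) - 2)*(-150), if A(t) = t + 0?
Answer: -1500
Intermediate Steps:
A(t) = t
(A(12) - 2)*(-150) = (12 - 2)*(-150) = 10*(-150) = -1500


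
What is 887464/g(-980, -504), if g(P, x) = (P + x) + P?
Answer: -110933/308 ≈ -360.17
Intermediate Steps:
g(P, x) = x + 2*P
887464/g(-980, -504) = 887464/(-504 + 2*(-980)) = 887464/(-504 - 1960) = 887464/(-2464) = 887464*(-1/2464) = -110933/308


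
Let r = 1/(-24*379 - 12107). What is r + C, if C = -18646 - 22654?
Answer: -875683901/21203 ≈ -41300.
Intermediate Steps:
r = -1/21203 (r = 1/(-9096 - 12107) = 1/(-21203) = -1/21203 ≈ -4.7163e-5)
C = -41300
r + C = -1/21203 - 41300 = -875683901/21203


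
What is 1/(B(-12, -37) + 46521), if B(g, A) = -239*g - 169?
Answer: 1/49220 ≈ 2.0317e-5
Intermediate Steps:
B(g, A) = -169 - 239*g
1/(B(-12, -37) + 46521) = 1/((-169 - 239*(-12)) + 46521) = 1/((-169 + 2868) + 46521) = 1/(2699 + 46521) = 1/49220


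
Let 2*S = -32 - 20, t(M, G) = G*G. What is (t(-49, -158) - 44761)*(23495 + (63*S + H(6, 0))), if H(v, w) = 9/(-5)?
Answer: -2163336972/5 ≈ -4.3267e+8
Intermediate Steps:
t(M, G) = G**2
S = -26 (S = (-32 - 20)/2 = (1/2)*(-52) = -26)
H(v, w) = -9/5 (H(v, w) = 9*(-1/5) = -9/5)
(t(-49, -158) - 44761)*(23495 + (63*S + H(6, 0))) = ((-158)**2 - 44761)*(23495 + (63*(-26) - 9/5)) = (24964 - 44761)*(23495 + (-1638 - 9/5)) = -19797*(23495 - 8199/5) = -19797*109276/5 = -2163336972/5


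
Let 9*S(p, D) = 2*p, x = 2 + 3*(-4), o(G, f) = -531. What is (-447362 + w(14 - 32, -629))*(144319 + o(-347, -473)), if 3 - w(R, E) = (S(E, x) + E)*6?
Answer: -190984829332/3 ≈ -6.3662e+10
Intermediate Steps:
x = -10 (x = 2 - 12 = -10)
S(p, D) = 2*p/9 (S(p, D) = (2*p)/9 = 2*p/9)
w(R, E) = 3 - 22*E/3 (w(R, E) = 3 - (2*E/9 + E)*6 = 3 - 11*E/9*6 = 3 - 22*E/3)
(-447362 + w(14 - 32, -629))*(144319 + o(-347, -473)) = (-447362 + (3 - 22/3*(-629)))*(144319 - 531) = (-447362 + (3 + 13838/3))*143788 = (-447362 + 13847/3)*143788 = -1328239/3*143788 = -190984829332/3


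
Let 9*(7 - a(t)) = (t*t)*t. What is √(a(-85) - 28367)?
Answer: √358885/3 ≈ 199.69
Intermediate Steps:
a(t) = 7 - t³/9 (a(t) = 7 - t*t*t/9 = 7 - t²*t/9 = 7 - t³/9)
√(a(-85) - 28367) = √((7 - ⅑*(-85)³) - 28367) = √((7 - ⅑*(-614125)) - 28367) = √((7 + 614125/9) - 28367) = √(614188/9 - 28367) = √(358885/9) = √358885/3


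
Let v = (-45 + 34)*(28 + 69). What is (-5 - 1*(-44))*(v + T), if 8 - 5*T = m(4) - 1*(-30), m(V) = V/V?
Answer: -208962/5 ≈ -41792.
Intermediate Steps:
m(V) = 1
v = -1067 (v = -11*97 = -1067)
T = -23/5 (T = 8/5 - (1 - 1*(-30))/5 = 8/5 - (1 + 30)/5 = 8/5 - 1/5*31 = 8/5 - 31/5 = -23/5 ≈ -4.6000)
(-5 - 1*(-44))*(v + T) = (-5 - 1*(-44))*(-1067 - 23/5) = (-5 + 44)*(-5358/5) = 39*(-5358/5) = -208962/5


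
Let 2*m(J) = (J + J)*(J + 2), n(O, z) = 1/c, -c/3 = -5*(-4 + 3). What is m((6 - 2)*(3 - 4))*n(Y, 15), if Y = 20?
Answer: -8/15 ≈ -0.53333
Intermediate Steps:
c = -15 (c = -(-15)*(-4 + 3) = -(-15)*(-1) = -3*5 = -15)
n(O, z) = -1/15 (n(O, z) = 1/(-15) = -1/15)
m(J) = J*(2 + J) (m(J) = ((J + J)*(J + 2))/2 = ((2*J)*(2 + J))/2 = (2*J*(2 + J))/2 = J*(2 + J))
m((6 - 2)*(3 - 4))*n(Y, 15) = (((6 - 2)*(3 - 4))*(2 + (6 - 2)*(3 - 4)))*(-1/15) = ((4*(-1))*(2 + 4*(-1)))*(-1/15) = -4*(2 - 4)*(-1/15) = -4*(-2)*(-1/15) = 8*(-1/15) = -8/15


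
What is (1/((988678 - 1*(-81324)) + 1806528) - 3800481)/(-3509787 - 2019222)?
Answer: 10932197610929/15904360258770 ≈ 0.68737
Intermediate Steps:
(1/((988678 - 1*(-81324)) + 1806528) - 3800481)/(-3509787 - 2019222) = (1/((988678 + 81324) + 1806528) - 3800481)/(-5529009) = (1/(1070002 + 1806528) - 3800481)*(-1/5529009) = (1/2876530 - 3800481)*(-1/5529009) = -10932197610929/2876530*(-1/5529009) = 10932197610929/15904360258770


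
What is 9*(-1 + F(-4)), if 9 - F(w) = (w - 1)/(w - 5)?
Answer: 67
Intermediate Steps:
F(w) = 9 - (-1 + w)/(-5 + w) (F(w) = 9 - (w - 1)/(w - 5) = 9 - (-1 + w)/(-5 + w))
9*(-1 + F(-4)) = 9*(-1 + 4*(-11 + 2*(-4))/(-5 - 4)) = 9*(-1 + 4*(-11 - 8)/(-9)) = 9*(-1 + 4*(-⅑)*(-19)) = 9*(-1 + 76/9) = 9*(67/9) = 67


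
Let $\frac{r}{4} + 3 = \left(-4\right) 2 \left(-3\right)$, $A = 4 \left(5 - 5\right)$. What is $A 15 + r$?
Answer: $84$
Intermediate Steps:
$A = 0$ ($A = 4 \cdot 0 = 0$)
$r = 84$ ($r = -12 + 4 \left(-4\right) 2 \left(-3\right) = -12 + 4 \left(\left(-8\right) \left(-3\right)\right) = -12 + 4 \cdot 24 = -12 + 96 = 84$)
$A 15 + r = 0 \cdot 15 + 84 = 0 + 84 = 84$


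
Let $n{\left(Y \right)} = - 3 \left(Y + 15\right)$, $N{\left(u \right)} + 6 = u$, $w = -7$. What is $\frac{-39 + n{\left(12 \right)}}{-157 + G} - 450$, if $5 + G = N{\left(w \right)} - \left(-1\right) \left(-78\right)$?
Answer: $- \frac{113730}{253} \approx -449.53$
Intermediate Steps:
$N{\left(u \right)} = -6 + u$
$n{\left(Y \right)} = -45 - 3 Y$ ($n{\left(Y \right)} = - 3 \left(15 + Y\right) = -45 - 3 Y$)
$G = -96$ ($G = -5 - \left(13 - -78\right) = -5 - 91 = -96$)
$\frac{-39 + n{\left(12 \right)}}{-157 + G} - 450 = \frac{-39 - 81}{-157 - 96} - 450 = \frac{-39 - 81}{-253} - 450 = \left(-39 - 81\right) \left(- \frac{1}{253}\right) - 450 = \left(-120\right) \left(- \frac{1}{253}\right) - 450 = \frac{120}{253} - 450 = - \frac{113730}{253}$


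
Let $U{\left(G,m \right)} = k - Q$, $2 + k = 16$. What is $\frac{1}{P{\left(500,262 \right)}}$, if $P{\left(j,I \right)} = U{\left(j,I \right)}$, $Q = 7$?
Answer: $\frac{1}{7} \approx 0.14286$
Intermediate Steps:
$k = 14$ ($k = -2 + 16 = 14$)
$U{\left(G,m \right)} = 7$ ($U{\left(G,m \right)} = 14 - 7 = 7$)
$P{\left(j,I \right)} = 7$
$\frac{1}{P{\left(500,262 \right)}} = \frac{1}{7}$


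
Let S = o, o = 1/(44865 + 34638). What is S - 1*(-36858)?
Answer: 2930321575/79503 ≈ 36858.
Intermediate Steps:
o = 1/79503 ≈ 1.2578e-5
S = 1/79503 ≈ 1.2578e-5
S - 1*(-36858) = 1/79503 - 1*(-36858) = 1/79503 + 36858 = 2930321575/79503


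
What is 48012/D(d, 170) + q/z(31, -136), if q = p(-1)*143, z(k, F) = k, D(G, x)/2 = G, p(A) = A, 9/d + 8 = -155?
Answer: -40434535/93 ≈ -4.3478e+5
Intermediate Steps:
d = -9/163 (d = 9/(-8 - 155) = 9/(-163) = 9*(-1/163) = -9/163 ≈ -0.055215)
D(G, x) = 2*G
q = -143 (q = -1*143 = -143)
48012/D(d, 170) + q/z(31, -136) = 48012/((2*(-9/163))) - 143/31 = 48012/(-18/163) - 143*1/31 = 48012*(-163/18) - 143/31 = -1304326/3 - 143/31 = -40434535/93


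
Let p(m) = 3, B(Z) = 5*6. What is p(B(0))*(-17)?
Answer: -51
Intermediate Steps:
B(Z) = 30
p(B(0))*(-17) = 3*(-17) = -51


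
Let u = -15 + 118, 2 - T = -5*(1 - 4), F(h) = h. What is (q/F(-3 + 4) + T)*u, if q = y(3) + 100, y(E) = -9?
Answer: 8034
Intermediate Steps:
q = 91 (q = -9 + 100 = 91)
T = -13 (T = 2 - (-5)*(1 - 4) = 2 - (-5)*(-3) = 2 - 1*15 = 2 - 15 = -13)
u = 103
(q/F(-3 + 4) + T)*u = (91/(-3 + 4) - 13)*103 = (91/1 - 13)*103 = (91*1 - 13)*103 = (91 - 13)*103 = 78*103 = 8034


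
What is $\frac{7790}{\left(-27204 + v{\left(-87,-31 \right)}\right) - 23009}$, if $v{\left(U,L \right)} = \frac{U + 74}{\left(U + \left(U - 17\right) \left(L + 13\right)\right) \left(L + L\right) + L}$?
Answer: $- \frac{86236079}{555862930} \approx -0.15514$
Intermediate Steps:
$v{\left(U,L \right)} = \frac{74 + U}{L + 2 L \left(U + \left(-17 + U\right) \left(13 + L\right)\right)}$ ($v{\left(U,L \right)} = \frac{74 + U}{\left(U + \left(-17 + U\right) \left(13 + L\right)\right) 2 L + L} = \frac{74 + U}{2 L \left(U + \left(-17 + U\right) \left(13 + L\right)\right) + L} = \frac{74 + U}{L + 2 L \left(U + \left(-17 + U\right) \left(13 + L\right)\right)}$)
$\frac{7790}{\left(-27204 + v{\left(-87,-31 \right)}\right) - 23009} = \frac{7790}{\left(-27204 + \frac{74 - 87}{\left(-31\right) \left(-441 - -1054 + 28 \left(-87\right) + 2 \left(-31\right) \left(-87\right)\right)}\right) - 23009} = \frac{7790}{\left(-27204 - \frac{1}{31} \frac{1}{-441 + 1054 - 2436 + 5394} \left(-13\right)\right) - 23009} = \frac{7790}{\left(-27204 - \frac{1}{31} \cdot \frac{1}{3571} \left(-13\right)\right) - 23009} = \frac{7790}{\left(-27204 - \frac{1}{110701} \left(-13\right)\right) - 23009} = \frac{7790}{\left(-27204 + \frac{13}{110701}\right) - 23009} = \frac{7790}{- \frac{3011509991}{110701} - 23009} = \frac{7790}{- \frac{5558629300}{110701}} = 7790 \left(- \frac{110701}{5558629300}\right) = - \frac{86236079}{555862930}$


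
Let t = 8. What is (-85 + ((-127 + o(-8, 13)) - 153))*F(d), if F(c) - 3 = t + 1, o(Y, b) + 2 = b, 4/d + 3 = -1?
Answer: -4248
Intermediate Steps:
d = -1 (d = 4/(-3 - 1) = 4/(-4) = 4*(-1/4) = -1)
o(Y, b) = -2 + b
F(c) = 12 (F(c) = 3 + (8 + 1) = 3 + 9 = 12)
(-85 + ((-127 + o(-8, 13)) - 153))*F(d) = (-85 + ((-127 + (-2 + 13)) - 153))*12 = (-85 + ((-127 + 11) - 153))*12 = (-85 + (-116 - 153))*12 = (-85 - 269)*12 = -354*12 = -4248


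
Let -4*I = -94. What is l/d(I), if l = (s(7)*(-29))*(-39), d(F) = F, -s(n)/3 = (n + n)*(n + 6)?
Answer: -1235052/47 ≈ -26278.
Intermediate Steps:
I = 47/2 (I = -1/4*(-94) = 47/2 ≈ 23.500)
s(n) = -6*n*(6 + n) (s(n) = -3*(n + n)*(n + 6) = -3*2*n*(6 + n) = -6*n*(6 + n))
l = -617526 (l = (-6*7*(6 + 7)*(-29))*(-39) = (-6*7*13*(-29))*(-39) = -546*(-29)*(-39) = 15834*(-39) = -617526)
l/d(I) = -617526/47/2 = -617526*2/47 = -1235052/47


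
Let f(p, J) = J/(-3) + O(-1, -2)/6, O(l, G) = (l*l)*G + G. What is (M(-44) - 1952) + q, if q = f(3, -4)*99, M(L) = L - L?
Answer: -1886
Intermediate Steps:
O(l, G) = G + G*l**2 (O(l, G) = l**2*G + G = G*l**2 + G = G + G*l**2)
f(p, J) = -2/3 - J/3 (f(p, J) = J/(-3) - 2*(1 + (-1)**2)/6 = J*(-1/3) - 2*(1 + 1)*(1/6) = -J/3 - 2*2*(1/6) = -J/3 - 4*1/6 = -J/3 - 2/3 = -2/3 - J/3)
M(L) = 0
q = 66 (q = (-2/3 - 1/3*(-4))*99 = (-2/3 + 4/3)*99 = (2/3)*99 = 66)
(M(-44) - 1952) + q = (0 - 1952) + 66 = -1952 + 66 = -1886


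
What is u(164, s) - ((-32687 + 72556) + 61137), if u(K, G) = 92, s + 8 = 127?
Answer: -100914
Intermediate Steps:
s = 119 (s = -8 + 127 = 119)
u(164, s) - ((-32687 + 72556) + 61137) = 92 - ((-32687 + 72556) + 61137) = 92 - (39869 + 61137) = 92 - 1*101006 = 92 - 101006 = -100914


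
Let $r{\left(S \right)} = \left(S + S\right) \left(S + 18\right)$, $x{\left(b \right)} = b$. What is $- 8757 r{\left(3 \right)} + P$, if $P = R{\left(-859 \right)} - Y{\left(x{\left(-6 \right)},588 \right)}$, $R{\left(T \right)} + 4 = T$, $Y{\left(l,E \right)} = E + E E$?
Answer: $-1450577$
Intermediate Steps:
$Y{\left(l,E \right)} = E + E^{2}$
$R{\left(T \right)} = -4 + T$
$P = -347195$ ($P = \left(-4 - 859\right) - 588 \left(1 + 588\right) = -863 - 588 \cdot 589 = -863 - 346332 = -347195$)
$r{\left(S \right)} = 2 S \left(18 + S\right)$
$- 8757 r{\left(3 \right)} + P = - 8757 \cdot 2 \cdot 3 \left(18 + 3\right) - 347195 = - 8757 \cdot 2 \cdot 3 \cdot 21 - 347195 = \left(-8757\right) 126 - 347195 = -1103382 - 347195 = -1450577$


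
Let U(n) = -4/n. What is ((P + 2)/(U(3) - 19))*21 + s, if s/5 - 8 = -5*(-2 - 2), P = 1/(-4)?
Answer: 33719/244 ≈ 138.19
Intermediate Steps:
P = -¼ ≈ -0.25000
s = 140 (s = 40 + 5*(-5*(-2 - 2)) = 40 + 5*(-5*(-4)) = 40 + 5*20 = 40 + 100 = 140)
((P + 2)/(U(3) - 19))*21 + s = ((-¼ + 2)/(-4/3 - 19))*21 + 140 = (7/(4*(-4*⅓ - 19)))*21 + 140 = (7/(4*(-4/3 - 19)))*21 + 140 = (7/(4*(-61/3)))*21 + 140 = ((7/4)*(-3/61))*21 + 140 = -21/244*21 + 140 = -441/244 + 140 = 33719/244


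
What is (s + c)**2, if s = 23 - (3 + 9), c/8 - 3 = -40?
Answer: 81225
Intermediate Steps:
c = -296 (c = 24 + 8*(-40) = 24 - 320 = -296)
s = 11 (s = 23 - 1*12 = 23 - 12 = 11)
(s + c)**2 = (11 - 296)**2 = (-285)**2 = 81225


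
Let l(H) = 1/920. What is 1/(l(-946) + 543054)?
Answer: 920/499609681 ≈ 1.8414e-6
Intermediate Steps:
l(H) = 1/920
1/(l(-946) + 543054) = 1/(1/920 + 543054) = 1/(499609681/920) = 920/499609681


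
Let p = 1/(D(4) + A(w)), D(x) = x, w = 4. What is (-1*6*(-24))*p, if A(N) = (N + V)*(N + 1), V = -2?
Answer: 72/7 ≈ 10.286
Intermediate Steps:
A(N) = (1 + N)*(-2 + N) (A(N) = (N - 2)*(N + 1) = (-2 + N)*(1 + N) = (1 + N)*(-2 + N))
p = 1/14 (p = 1/(4 + (-2 + 4² - 1*4)) = 1/(4 + (-2 + 16 - 4)) = 1/(4 + 10) = 1/14 ≈ 0.071429)
(-1*6*(-24))*p = (-1*6*(-24))*(1/14) = -6*(-24)*(1/14) = 144*(1/14) = 72/7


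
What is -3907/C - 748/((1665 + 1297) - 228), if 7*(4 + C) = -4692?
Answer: 35620803/6452240 ≈ 5.5207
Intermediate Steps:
C = -4720/7 (C = -4 + (1/7)*(-4692) = -4 - 4692/7 = -4720/7 ≈ -674.29)
-3907/C - 748/((1665 + 1297) - 228) = -3907/(-4720/7) - 748/((1665 + 1297) - 228) = -3907*(-7/4720) - 748/(2962 - 228) = 27349/4720 - 748/2734 = 27349/4720 - 748*1/2734 = 27349/4720 - 374/1367 = 35620803/6452240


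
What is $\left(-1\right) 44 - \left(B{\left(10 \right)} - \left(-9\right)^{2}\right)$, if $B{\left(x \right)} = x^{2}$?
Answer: $-63$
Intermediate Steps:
$\left(-1\right) 44 - \left(B{\left(10 \right)} - \left(-9\right)^{2}\right) = \left(-1\right) 44 - \left(10^{2} - \left(-9\right)^{2}\right) = -44 - \left(100 - 81\right) = -44 - 19 = -63$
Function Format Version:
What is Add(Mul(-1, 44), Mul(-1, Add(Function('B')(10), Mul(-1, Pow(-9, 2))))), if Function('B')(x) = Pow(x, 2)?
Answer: -63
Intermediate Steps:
Add(Mul(-1, 44), Mul(-1, Add(Function('B')(10), Mul(-1, Pow(-9, 2))))) = Add(Mul(-1, 44), Mul(-1, Add(Pow(10, 2), Mul(-1, Pow(-9, 2))))) = Add(-44, Mul(-1, Add(100, Mul(-1, 81)))) = Add(-44, Mul(-1, Add(100, -81))) = Add(-44, Mul(-1, 19)) = Add(-44, -19) = -63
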